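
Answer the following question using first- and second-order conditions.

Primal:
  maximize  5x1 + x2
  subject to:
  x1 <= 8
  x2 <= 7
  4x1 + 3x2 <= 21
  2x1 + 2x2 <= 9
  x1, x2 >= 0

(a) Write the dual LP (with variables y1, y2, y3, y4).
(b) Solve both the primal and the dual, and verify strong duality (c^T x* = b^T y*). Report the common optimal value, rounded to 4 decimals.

The standard primal-dual pair for 'max c^T x s.t. A x <= b, x >= 0' is:
  Dual:  min b^T y  s.t.  A^T y >= c,  y >= 0.

So the dual LP is:
  minimize  8y1 + 7y2 + 21y3 + 9y4
  subject to:
    y1 + 4y3 + 2y4 >= 5
    y2 + 3y3 + 2y4 >= 1
    y1, y2, y3, y4 >= 0

Solving the primal: x* = (4.5, 0).
  primal value c^T x* = 22.5.
Solving the dual: y* = (0, 0, 0, 2.5).
  dual value b^T y* = 22.5.
Strong duality: c^T x* = b^T y*. Confirmed.

22.5


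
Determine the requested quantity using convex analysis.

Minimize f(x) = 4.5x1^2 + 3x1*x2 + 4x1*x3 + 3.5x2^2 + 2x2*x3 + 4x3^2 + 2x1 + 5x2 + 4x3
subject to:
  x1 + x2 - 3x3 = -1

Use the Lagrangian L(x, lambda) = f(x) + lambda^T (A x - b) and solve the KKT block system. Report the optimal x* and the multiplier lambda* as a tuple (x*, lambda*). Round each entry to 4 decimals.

Form the Lagrangian:
  L(x, lambda) = (1/2) x^T Q x + c^T x + lambda^T (A x - b)
Stationarity (grad_x L = 0): Q x + c + A^T lambda = 0.
Primal feasibility: A x = b.

This gives the KKT block system:
  [ Q   A^T ] [ x     ]   [-c ]
  [ A    0  ] [ lambda ] = [ b ]

Solving the linear system:
  x*      = (-0.0589, -0.8178, 0.0411)
  lambda* = (0.8192)
  f(x*)   = -1.6116

x* = (-0.0589, -0.8178, 0.0411), lambda* = (0.8192)


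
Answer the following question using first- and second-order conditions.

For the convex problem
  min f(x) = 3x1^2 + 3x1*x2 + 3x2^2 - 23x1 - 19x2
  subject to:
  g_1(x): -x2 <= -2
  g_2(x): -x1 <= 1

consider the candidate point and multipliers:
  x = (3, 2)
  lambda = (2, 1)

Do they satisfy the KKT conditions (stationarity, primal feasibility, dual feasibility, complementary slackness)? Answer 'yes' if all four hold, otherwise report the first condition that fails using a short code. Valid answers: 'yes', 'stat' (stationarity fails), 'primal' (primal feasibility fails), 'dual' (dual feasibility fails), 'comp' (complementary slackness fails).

Gradient of f: grad f(x) = Q x + c = (1, 2)
Constraint values g_i(x) = a_i^T x - b_i:
  g_1((3, 2)) = 0
  g_2((3, 2)) = -4
Stationarity residual: grad f(x) + sum_i lambda_i a_i = (0, 0)
  -> stationarity OK
Primal feasibility (all g_i <= 0): OK
Dual feasibility (all lambda_i >= 0): OK
Complementary slackness (lambda_i * g_i(x) = 0 for all i): FAILS

Verdict: the first failing condition is complementary_slackness -> comp.

comp


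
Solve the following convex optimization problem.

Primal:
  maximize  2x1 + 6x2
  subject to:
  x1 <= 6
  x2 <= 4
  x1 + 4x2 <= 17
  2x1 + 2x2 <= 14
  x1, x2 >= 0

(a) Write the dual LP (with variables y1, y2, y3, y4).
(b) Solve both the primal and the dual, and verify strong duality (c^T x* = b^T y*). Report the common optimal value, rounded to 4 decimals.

The standard primal-dual pair for 'max c^T x s.t. A x <= b, x >= 0' is:
  Dual:  min b^T y  s.t.  A^T y >= c,  y >= 0.

So the dual LP is:
  minimize  6y1 + 4y2 + 17y3 + 14y4
  subject to:
    y1 + y3 + 2y4 >= 2
    y2 + 4y3 + 2y4 >= 6
    y1, y2, y3, y4 >= 0

Solving the primal: x* = (3.6667, 3.3333).
  primal value c^T x* = 27.3333.
Solving the dual: y* = (0, 0, 1.3333, 0.3333).
  dual value b^T y* = 27.3333.
Strong duality: c^T x* = b^T y*. Confirmed.

27.3333


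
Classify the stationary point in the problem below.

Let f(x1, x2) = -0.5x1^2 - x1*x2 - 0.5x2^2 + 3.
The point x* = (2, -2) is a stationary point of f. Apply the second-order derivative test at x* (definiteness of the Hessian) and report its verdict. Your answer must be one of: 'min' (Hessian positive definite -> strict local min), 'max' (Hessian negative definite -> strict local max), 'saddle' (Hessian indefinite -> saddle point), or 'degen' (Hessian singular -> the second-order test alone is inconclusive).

Compute the Hessian H = grad^2 f:
  H = [[-1, -1], [-1, -1]]
Verify stationarity: grad f(x*) = H x* + g = (0, 0).
Eigenvalues of H: -2, 0.
H has a zero eigenvalue (singular; negative semidefinite but not definite), so H is neither positive definite, negative definite, nor indefinite. The second-order test alone is inconclusive -> degen.
(Indeed, f is constant along the null direction of H through x*, so x* is not a strict local extremum.)

degen


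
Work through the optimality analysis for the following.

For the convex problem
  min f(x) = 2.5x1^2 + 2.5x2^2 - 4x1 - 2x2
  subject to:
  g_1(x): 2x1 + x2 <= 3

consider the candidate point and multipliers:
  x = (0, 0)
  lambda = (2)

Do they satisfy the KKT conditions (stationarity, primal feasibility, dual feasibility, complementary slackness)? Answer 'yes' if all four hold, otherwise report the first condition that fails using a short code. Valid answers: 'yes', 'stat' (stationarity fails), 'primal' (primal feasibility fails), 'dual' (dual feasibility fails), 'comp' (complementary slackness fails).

Gradient of f: grad f(x) = Q x + c = (-4, -2)
Constraint values g_i(x) = a_i^T x - b_i:
  g_1((0, 0)) = -3
Stationarity residual: grad f(x) + sum_i lambda_i a_i = (0, 0)
  -> stationarity OK
Primal feasibility (all g_i <= 0): OK
Dual feasibility (all lambda_i >= 0): OK
Complementary slackness (lambda_i * g_i(x) = 0 for all i): FAILS

Verdict: the first failing condition is complementary_slackness -> comp.

comp


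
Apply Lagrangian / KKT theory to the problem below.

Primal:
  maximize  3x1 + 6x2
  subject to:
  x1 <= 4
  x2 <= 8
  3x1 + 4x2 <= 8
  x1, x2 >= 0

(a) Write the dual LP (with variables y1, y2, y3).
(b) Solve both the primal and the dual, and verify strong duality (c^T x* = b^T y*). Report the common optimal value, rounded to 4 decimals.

The standard primal-dual pair for 'max c^T x s.t. A x <= b, x >= 0' is:
  Dual:  min b^T y  s.t.  A^T y >= c,  y >= 0.

So the dual LP is:
  minimize  4y1 + 8y2 + 8y3
  subject to:
    y1 + 3y3 >= 3
    y2 + 4y3 >= 6
    y1, y2, y3 >= 0

Solving the primal: x* = (0, 2).
  primal value c^T x* = 12.
Solving the dual: y* = (0, 0, 1.5).
  dual value b^T y* = 12.
Strong duality: c^T x* = b^T y*. Confirmed.

12


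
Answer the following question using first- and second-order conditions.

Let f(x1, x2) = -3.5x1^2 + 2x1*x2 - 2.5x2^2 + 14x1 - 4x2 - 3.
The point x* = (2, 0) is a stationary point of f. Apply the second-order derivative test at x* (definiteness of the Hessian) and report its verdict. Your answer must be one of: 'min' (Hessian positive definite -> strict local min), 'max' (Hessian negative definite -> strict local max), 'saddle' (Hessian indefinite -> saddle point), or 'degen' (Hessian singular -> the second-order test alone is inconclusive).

Compute the Hessian H = grad^2 f:
  H = [[-7, 2], [2, -5]]
Verify stationarity: grad f(x*) = H x* + g = (0, 0).
Eigenvalues of H: -8.2361, -3.7639.
Both eigenvalues < 0, so H is negative definite -> x* is a strict local max.

max


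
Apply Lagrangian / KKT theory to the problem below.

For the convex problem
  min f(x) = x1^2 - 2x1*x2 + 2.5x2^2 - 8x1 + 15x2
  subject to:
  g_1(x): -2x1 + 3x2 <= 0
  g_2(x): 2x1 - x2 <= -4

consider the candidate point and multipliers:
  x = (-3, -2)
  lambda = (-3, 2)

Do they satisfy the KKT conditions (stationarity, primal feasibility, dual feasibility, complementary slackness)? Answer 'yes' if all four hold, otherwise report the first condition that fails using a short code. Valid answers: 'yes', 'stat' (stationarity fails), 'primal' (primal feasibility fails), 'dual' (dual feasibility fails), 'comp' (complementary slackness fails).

Gradient of f: grad f(x) = Q x + c = (-10, 11)
Constraint values g_i(x) = a_i^T x - b_i:
  g_1((-3, -2)) = 0
  g_2((-3, -2)) = 0
Stationarity residual: grad f(x) + sum_i lambda_i a_i = (0, 0)
  -> stationarity OK
Primal feasibility (all g_i <= 0): OK
Dual feasibility (all lambda_i >= 0): FAILS
Complementary slackness (lambda_i * g_i(x) = 0 for all i): OK

Verdict: the first failing condition is dual_feasibility -> dual.

dual


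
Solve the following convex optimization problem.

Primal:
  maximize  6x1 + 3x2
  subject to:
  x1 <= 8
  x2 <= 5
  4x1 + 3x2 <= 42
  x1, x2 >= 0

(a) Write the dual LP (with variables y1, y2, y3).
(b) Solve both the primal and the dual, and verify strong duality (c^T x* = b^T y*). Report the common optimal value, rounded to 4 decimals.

The standard primal-dual pair for 'max c^T x s.t. A x <= b, x >= 0' is:
  Dual:  min b^T y  s.t.  A^T y >= c,  y >= 0.

So the dual LP is:
  minimize  8y1 + 5y2 + 42y3
  subject to:
    y1 + 4y3 >= 6
    y2 + 3y3 >= 3
    y1, y2, y3 >= 0

Solving the primal: x* = (8, 3.3333).
  primal value c^T x* = 58.
Solving the dual: y* = (2, 0, 1).
  dual value b^T y* = 58.
Strong duality: c^T x* = b^T y*. Confirmed.

58


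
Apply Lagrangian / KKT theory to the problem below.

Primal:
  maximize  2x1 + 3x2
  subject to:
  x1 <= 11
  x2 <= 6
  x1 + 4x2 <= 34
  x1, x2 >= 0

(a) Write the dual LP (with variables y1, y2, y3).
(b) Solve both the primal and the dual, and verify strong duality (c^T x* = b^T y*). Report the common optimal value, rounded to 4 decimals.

The standard primal-dual pair for 'max c^T x s.t. A x <= b, x >= 0' is:
  Dual:  min b^T y  s.t.  A^T y >= c,  y >= 0.

So the dual LP is:
  minimize  11y1 + 6y2 + 34y3
  subject to:
    y1 + y3 >= 2
    y2 + 4y3 >= 3
    y1, y2, y3 >= 0

Solving the primal: x* = (11, 5.75).
  primal value c^T x* = 39.25.
Solving the dual: y* = (1.25, 0, 0.75).
  dual value b^T y* = 39.25.
Strong duality: c^T x* = b^T y*. Confirmed.

39.25


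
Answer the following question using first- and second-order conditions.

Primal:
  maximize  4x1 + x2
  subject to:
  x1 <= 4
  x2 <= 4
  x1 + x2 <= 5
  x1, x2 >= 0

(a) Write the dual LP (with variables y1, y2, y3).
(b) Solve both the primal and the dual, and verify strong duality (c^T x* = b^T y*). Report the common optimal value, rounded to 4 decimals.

The standard primal-dual pair for 'max c^T x s.t. A x <= b, x >= 0' is:
  Dual:  min b^T y  s.t.  A^T y >= c,  y >= 0.

So the dual LP is:
  minimize  4y1 + 4y2 + 5y3
  subject to:
    y1 + y3 >= 4
    y2 + y3 >= 1
    y1, y2, y3 >= 0

Solving the primal: x* = (4, 1).
  primal value c^T x* = 17.
Solving the dual: y* = (3, 0, 1).
  dual value b^T y* = 17.
Strong duality: c^T x* = b^T y*. Confirmed.

17


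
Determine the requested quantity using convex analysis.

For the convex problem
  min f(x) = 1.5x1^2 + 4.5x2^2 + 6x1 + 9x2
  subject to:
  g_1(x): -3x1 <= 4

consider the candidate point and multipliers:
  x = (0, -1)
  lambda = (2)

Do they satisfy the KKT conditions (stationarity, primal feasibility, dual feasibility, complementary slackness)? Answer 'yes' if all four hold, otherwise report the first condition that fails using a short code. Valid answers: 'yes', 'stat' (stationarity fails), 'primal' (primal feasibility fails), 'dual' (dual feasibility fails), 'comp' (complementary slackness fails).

Gradient of f: grad f(x) = Q x + c = (6, 0)
Constraint values g_i(x) = a_i^T x - b_i:
  g_1((0, -1)) = -4
Stationarity residual: grad f(x) + sum_i lambda_i a_i = (0, 0)
  -> stationarity OK
Primal feasibility (all g_i <= 0): OK
Dual feasibility (all lambda_i >= 0): OK
Complementary slackness (lambda_i * g_i(x) = 0 for all i): FAILS

Verdict: the first failing condition is complementary_slackness -> comp.

comp


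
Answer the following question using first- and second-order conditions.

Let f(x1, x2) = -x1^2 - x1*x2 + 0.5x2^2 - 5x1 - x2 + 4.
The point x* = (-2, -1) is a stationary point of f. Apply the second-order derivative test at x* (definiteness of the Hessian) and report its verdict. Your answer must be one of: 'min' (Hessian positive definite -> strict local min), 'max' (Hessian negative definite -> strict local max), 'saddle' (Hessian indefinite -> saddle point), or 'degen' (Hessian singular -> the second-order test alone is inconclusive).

Compute the Hessian H = grad^2 f:
  H = [[-2, -1], [-1, 1]]
Verify stationarity: grad f(x*) = H x* + g = (0, 0).
Eigenvalues of H: -2.3028, 1.3028.
Eigenvalues have mixed signs, so H is indefinite -> x* is a saddle point.

saddle


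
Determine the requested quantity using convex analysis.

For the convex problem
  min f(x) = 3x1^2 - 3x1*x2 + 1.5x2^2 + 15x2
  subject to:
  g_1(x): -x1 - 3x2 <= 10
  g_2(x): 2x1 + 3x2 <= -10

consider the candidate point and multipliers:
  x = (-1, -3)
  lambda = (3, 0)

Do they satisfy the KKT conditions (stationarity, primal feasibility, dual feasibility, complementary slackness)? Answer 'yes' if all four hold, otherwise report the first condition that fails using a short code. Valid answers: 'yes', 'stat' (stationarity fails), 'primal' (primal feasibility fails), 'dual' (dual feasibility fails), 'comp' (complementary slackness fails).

Gradient of f: grad f(x) = Q x + c = (3, 9)
Constraint values g_i(x) = a_i^T x - b_i:
  g_1((-1, -3)) = 0
  g_2((-1, -3)) = -1
Stationarity residual: grad f(x) + sum_i lambda_i a_i = (0, 0)
  -> stationarity OK
Primal feasibility (all g_i <= 0): OK
Dual feasibility (all lambda_i >= 0): OK
Complementary slackness (lambda_i * g_i(x) = 0 for all i): OK

Verdict: yes, KKT holds.

yes


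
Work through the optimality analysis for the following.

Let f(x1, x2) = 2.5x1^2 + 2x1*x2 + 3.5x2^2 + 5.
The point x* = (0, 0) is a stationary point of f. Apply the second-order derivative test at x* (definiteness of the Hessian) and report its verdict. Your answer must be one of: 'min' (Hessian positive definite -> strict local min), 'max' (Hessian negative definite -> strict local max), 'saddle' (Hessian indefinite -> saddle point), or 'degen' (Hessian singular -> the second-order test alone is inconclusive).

Compute the Hessian H = grad^2 f:
  H = [[5, 2], [2, 7]]
Verify stationarity: grad f(x*) = H x* + g = (0, 0).
Eigenvalues of H: 3.7639, 8.2361.
Both eigenvalues > 0, so H is positive definite -> x* is a strict local min.

min


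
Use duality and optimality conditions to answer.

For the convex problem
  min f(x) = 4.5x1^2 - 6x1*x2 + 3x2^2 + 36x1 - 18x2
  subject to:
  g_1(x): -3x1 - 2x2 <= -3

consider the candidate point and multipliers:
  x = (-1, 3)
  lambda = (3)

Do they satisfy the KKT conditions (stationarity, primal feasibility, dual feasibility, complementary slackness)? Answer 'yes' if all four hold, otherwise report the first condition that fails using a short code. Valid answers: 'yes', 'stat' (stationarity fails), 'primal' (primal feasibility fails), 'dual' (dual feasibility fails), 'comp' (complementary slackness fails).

Gradient of f: grad f(x) = Q x + c = (9, 6)
Constraint values g_i(x) = a_i^T x - b_i:
  g_1((-1, 3)) = 0
Stationarity residual: grad f(x) + sum_i lambda_i a_i = (0, 0)
  -> stationarity OK
Primal feasibility (all g_i <= 0): OK
Dual feasibility (all lambda_i >= 0): OK
Complementary slackness (lambda_i * g_i(x) = 0 for all i): OK

Verdict: yes, KKT holds.

yes


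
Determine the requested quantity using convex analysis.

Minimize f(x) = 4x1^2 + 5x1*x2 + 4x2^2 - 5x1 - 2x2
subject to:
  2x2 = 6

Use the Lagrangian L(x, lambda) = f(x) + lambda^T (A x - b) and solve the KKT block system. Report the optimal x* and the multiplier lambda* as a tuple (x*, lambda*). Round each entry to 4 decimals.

Form the Lagrangian:
  L(x, lambda) = (1/2) x^T Q x + c^T x + lambda^T (A x - b)
Stationarity (grad_x L = 0): Q x + c + A^T lambda = 0.
Primal feasibility: A x = b.

This gives the KKT block system:
  [ Q   A^T ] [ x     ]   [-c ]
  [ A    0  ] [ lambda ] = [ b ]

Solving the linear system:
  x*      = (-1.25, 3)
  lambda* = (-7.875)
  f(x*)   = 23.75

x* = (-1.25, 3), lambda* = (-7.875)


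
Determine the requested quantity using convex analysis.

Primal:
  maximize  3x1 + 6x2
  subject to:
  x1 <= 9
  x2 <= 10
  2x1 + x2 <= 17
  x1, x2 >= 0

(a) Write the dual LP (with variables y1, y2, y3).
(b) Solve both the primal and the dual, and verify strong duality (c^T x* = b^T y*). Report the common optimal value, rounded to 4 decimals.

The standard primal-dual pair for 'max c^T x s.t. A x <= b, x >= 0' is:
  Dual:  min b^T y  s.t.  A^T y >= c,  y >= 0.

So the dual LP is:
  minimize  9y1 + 10y2 + 17y3
  subject to:
    y1 + 2y3 >= 3
    y2 + y3 >= 6
    y1, y2, y3 >= 0

Solving the primal: x* = (3.5, 10).
  primal value c^T x* = 70.5.
Solving the dual: y* = (0, 4.5, 1.5).
  dual value b^T y* = 70.5.
Strong duality: c^T x* = b^T y*. Confirmed.

70.5


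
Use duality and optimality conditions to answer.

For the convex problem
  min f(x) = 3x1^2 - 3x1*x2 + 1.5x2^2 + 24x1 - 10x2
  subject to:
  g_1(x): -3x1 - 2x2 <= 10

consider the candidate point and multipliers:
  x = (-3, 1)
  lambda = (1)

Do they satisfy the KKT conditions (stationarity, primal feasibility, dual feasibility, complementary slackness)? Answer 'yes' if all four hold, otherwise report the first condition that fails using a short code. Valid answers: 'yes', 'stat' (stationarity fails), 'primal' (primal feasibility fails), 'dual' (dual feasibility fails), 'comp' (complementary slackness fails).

Gradient of f: grad f(x) = Q x + c = (3, 2)
Constraint values g_i(x) = a_i^T x - b_i:
  g_1((-3, 1)) = -3
Stationarity residual: grad f(x) + sum_i lambda_i a_i = (0, 0)
  -> stationarity OK
Primal feasibility (all g_i <= 0): OK
Dual feasibility (all lambda_i >= 0): OK
Complementary slackness (lambda_i * g_i(x) = 0 for all i): FAILS

Verdict: the first failing condition is complementary_slackness -> comp.

comp


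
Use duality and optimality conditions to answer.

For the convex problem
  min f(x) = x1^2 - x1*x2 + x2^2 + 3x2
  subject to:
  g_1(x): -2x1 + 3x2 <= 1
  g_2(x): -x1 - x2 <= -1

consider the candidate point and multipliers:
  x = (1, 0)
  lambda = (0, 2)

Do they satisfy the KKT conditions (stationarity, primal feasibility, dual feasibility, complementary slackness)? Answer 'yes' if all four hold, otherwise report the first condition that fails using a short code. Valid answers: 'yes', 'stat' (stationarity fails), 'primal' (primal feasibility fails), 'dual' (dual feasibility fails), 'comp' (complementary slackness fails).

Gradient of f: grad f(x) = Q x + c = (2, 2)
Constraint values g_i(x) = a_i^T x - b_i:
  g_1((1, 0)) = -3
  g_2((1, 0)) = 0
Stationarity residual: grad f(x) + sum_i lambda_i a_i = (0, 0)
  -> stationarity OK
Primal feasibility (all g_i <= 0): OK
Dual feasibility (all lambda_i >= 0): OK
Complementary slackness (lambda_i * g_i(x) = 0 for all i): OK

Verdict: yes, KKT holds.

yes


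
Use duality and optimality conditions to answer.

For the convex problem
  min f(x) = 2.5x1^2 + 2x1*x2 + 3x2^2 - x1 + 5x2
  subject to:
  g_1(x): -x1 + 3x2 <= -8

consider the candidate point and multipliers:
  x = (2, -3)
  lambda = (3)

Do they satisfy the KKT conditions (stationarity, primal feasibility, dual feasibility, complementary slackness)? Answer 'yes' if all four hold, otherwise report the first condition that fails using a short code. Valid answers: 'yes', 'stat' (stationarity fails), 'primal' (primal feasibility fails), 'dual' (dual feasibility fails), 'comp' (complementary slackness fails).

Gradient of f: grad f(x) = Q x + c = (3, -9)
Constraint values g_i(x) = a_i^T x - b_i:
  g_1((2, -3)) = -3
Stationarity residual: grad f(x) + sum_i lambda_i a_i = (0, 0)
  -> stationarity OK
Primal feasibility (all g_i <= 0): OK
Dual feasibility (all lambda_i >= 0): OK
Complementary slackness (lambda_i * g_i(x) = 0 for all i): FAILS

Verdict: the first failing condition is complementary_slackness -> comp.

comp


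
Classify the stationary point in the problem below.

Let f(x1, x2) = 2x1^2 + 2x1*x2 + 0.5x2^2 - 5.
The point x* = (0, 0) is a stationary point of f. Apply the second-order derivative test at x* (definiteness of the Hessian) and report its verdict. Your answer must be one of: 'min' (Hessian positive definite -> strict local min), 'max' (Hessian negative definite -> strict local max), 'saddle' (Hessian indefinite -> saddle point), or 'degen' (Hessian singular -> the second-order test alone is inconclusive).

Compute the Hessian H = grad^2 f:
  H = [[4, 2], [2, 1]]
Verify stationarity: grad f(x*) = H x* + g = (0, 0).
Eigenvalues of H: 0, 5.
H has a zero eigenvalue (singular; positive semidefinite but not definite), so H is neither positive definite, negative definite, nor indefinite. The second-order test alone is inconclusive -> degen.
(Indeed, f is constant along the null direction of H through x*, so x* is not a strict local extremum.)

degen


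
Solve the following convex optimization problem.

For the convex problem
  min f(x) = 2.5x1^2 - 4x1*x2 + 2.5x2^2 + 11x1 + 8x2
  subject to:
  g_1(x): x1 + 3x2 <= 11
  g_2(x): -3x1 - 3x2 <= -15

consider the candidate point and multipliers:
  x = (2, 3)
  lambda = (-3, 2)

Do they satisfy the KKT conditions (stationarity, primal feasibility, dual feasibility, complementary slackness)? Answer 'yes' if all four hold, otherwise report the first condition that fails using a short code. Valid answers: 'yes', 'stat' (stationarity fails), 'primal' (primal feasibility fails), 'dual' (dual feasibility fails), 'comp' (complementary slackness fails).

Gradient of f: grad f(x) = Q x + c = (9, 15)
Constraint values g_i(x) = a_i^T x - b_i:
  g_1((2, 3)) = 0
  g_2((2, 3)) = 0
Stationarity residual: grad f(x) + sum_i lambda_i a_i = (0, 0)
  -> stationarity OK
Primal feasibility (all g_i <= 0): OK
Dual feasibility (all lambda_i >= 0): FAILS
Complementary slackness (lambda_i * g_i(x) = 0 for all i): OK

Verdict: the first failing condition is dual_feasibility -> dual.

dual


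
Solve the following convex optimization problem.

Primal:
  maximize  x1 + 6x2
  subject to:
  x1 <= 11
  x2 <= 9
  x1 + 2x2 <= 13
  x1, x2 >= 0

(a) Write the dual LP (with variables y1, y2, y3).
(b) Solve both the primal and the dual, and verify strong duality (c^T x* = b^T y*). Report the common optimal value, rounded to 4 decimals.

The standard primal-dual pair for 'max c^T x s.t. A x <= b, x >= 0' is:
  Dual:  min b^T y  s.t.  A^T y >= c,  y >= 0.

So the dual LP is:
  minimize  11y1 + 9y2 + 13y3
  subject to:
    y1 + y3 >= 1
    y2 + 2y3 >= 6
    y1, y2, y3 >= 0

Solving the primal: x* = (0, 6.5).
  primal value c^T x* = 39.
Solving the dual: y* = (0, 0, 3).
  dual value b^T y* = 39.
Strong duality: c^T x* = b^T y*. Confirmed.

39


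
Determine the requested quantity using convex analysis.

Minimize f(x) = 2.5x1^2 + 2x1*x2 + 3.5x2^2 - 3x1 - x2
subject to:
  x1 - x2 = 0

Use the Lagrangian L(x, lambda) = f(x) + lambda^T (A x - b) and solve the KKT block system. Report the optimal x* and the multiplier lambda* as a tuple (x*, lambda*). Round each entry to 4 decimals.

Form the Lagrangian:
  L(x, lambda) = (1/2) x^T Q x + c^T x + lambda^T (A x - b)
Stationarity (grad_x L = 0): Q x + c + A^T lambda = 0.
Primal feasibility: A x = b.

This gives the KKT block system:
  [ Q   A^T ] [ x     ]   [-c ]
  [ A    0  ] [ lambda ] = [ b ]

Solving the linear system:
  x*      = (0.25, 0.25)
  lambda* = (1.25)
  f(x*)   = -0.5

x* = (0.25, 0.25), lambda* = (1.25)


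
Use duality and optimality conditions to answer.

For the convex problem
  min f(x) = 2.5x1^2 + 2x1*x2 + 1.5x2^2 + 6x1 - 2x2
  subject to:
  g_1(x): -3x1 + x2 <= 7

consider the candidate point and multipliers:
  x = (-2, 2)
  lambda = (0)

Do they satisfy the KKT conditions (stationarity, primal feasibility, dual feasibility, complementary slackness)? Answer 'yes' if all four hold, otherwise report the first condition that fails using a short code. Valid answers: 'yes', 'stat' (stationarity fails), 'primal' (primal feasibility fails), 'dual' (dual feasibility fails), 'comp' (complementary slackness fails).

Gradient of f: grad f(x) = Q x + c = (0, 0)
Constraint values g_i(x) = a_i^T x - b_i:
  g_1((-2, 2)) = 1
Stationarity residual: grad f(x) + sum_i lambda_i a_i = (0, 0)
  -> stationarity OK
Primal feasibility (all g_i <= 0): FAILS
Dual feasibility (all lambda_i >= 0): OK
Complementary slackness (lambda_i * g_i(x) = 0 for all i): OK

Verdict: the first failing condition is primal_feasibility -> primal.

primal


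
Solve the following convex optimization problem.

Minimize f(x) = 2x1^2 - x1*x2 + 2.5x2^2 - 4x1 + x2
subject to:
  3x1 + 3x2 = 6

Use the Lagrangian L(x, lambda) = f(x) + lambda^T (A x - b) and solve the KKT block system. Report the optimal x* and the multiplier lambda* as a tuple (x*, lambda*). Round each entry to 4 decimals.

Form the Lagrangian:
  L(x, lambda) = (1/2) x^T Q x + c^T x + lambda^T (A x - b)
Stationarity (grad_x L = 0): Q x + c + A^T lambda = 0.
Primal feasibility: A x = b.

This gives the KKT block system:
  [ Q   A^T ] [ x     ]   [-c ]
  [ A    0  ] [ lambda ] = [ b ]

Solving the linear system:
  x*      = (1.5455, 0.4545)
  lambda* = (-0.5758)
  f(x*)   = -1.1364

x* = (1.5455, 0.4545), lambda* = (-0.5758)


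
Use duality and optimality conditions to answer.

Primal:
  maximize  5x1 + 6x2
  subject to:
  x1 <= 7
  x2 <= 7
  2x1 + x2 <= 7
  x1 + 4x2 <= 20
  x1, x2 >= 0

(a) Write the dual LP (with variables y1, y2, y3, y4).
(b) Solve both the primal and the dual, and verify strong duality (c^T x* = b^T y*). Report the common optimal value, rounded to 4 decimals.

The standard primal-dual pair for 'max c^T x s.t. A x <= b, x >= 0' is:
  Dual:  min b^T y  s.t.  A^T y >= c,  y >= 0.

So the dual LP is:
  minimize  7y1 + 7y2 + 7y3 + 20y4
  subject to:
    y1 + 2y3 + y4 >= 5
    y2 + y3 + 4y4 >= 6
    y1, y2, y3, y4 >= 0

Solving the primal: x* = (1.1429, 4.7143).
  primal value c^T x* = 34.
Solving the dual: y* = (0, 0, 2, 1).
  dual value b^T y* = 34.
Strong duality: c^T x* = b^T y*. Confirmed.

34


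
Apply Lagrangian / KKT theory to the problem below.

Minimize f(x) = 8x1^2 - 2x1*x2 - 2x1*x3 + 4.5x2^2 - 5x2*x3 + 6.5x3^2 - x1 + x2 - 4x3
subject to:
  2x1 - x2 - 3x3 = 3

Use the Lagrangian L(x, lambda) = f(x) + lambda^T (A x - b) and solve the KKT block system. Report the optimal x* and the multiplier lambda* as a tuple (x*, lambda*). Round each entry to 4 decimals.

Form the Lagrangian:
  L(x, lambda) = (1/2) x^T Q x + c^T x + lambda^T (A x - b)
Stationarity (grad_x L = 0): Q x + c + A^T lambda = 0.
Primal feasibility: A x = b.

This gives the KKT block system:
  [ Q   A^T ] [ x     ]   [-c ]
  [ A    0  ] [ lambda ] = [ b ]

Solving the linear system:
  x*      = (0.2629, -0.7026, -0.5905)
  lambda* = (-2.8966)
  f(x*)   = 5.0431

x* = (0.2629, -0.7026, -0.5905), lambda* = (-2.8966)


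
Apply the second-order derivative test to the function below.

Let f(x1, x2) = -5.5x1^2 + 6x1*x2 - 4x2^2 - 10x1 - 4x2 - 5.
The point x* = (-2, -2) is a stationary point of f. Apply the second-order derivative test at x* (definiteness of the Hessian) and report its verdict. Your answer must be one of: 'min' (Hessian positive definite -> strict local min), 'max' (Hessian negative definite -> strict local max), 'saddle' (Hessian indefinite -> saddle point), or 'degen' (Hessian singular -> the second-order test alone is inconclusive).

Compute the Hessian H = grad^2 f:
  H = [[-11, 6], [6, -8]]
Verify stationarity: grad f(x*) = H x* + g = (0, 0).
Eigenvalues of H: -15.6847, -3.3153.
Both eigenvalues < 0, so H is negative definite -> x* is a strict local max.

max


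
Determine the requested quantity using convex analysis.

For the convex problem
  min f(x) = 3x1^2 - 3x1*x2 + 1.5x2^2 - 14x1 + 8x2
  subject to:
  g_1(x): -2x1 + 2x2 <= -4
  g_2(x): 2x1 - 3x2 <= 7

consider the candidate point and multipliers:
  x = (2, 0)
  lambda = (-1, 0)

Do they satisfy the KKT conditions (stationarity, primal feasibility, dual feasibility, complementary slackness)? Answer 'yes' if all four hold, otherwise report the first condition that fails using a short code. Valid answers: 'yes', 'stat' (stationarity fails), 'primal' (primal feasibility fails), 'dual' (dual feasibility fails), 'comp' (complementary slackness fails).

Gradient of f: grad f(x) = Q x + c = (-2, 2)
Constraint values g_i(x) = a_i^T x - b_i:
  g_1((2, 0)) = 0
  g_2((2, 0)) = -3
Stationarity residual: grad f(x) + sum_i lambda_i a_i = (0, 0)
  -> stationarity OK
Primal feasibility (all g_i <= 0): OK
Dual feasibility (all lambda_i >= 0): FAILS
Complementary slackness (lambda_i * g_i(x) = 0 for all i): OK

Verdict: the first failing condition is dual_feasibility -> dual.

dual


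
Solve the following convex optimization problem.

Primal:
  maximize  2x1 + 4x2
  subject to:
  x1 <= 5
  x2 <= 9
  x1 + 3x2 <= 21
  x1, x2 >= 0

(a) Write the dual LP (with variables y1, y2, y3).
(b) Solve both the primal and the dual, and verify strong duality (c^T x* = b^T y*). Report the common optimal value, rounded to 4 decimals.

The standard primal-dual pair for 'max c^T x s.t. A x <= b, x >= 0' is:
  Dual:  min b^T y  s.t.  A^T y >= c,  y >= 0.

So the dual LP is:
  minimize  5y1 + 9y2 + 21y3
  subject to:
    y1 + y3 >= 2
    y2 + 3y3 >= 4
    y1, y2, y3 >= 0

Solving the primal: x* = (5, 5.3333).
  primal value c^T x* = 31.3333.
Solving the dual: y* = (0.6667, 0, 1.3333).
  dual value b^T y* = 31.3333.
Strong duality: c^T x* = b^T y*. Confirmed.

31.3333


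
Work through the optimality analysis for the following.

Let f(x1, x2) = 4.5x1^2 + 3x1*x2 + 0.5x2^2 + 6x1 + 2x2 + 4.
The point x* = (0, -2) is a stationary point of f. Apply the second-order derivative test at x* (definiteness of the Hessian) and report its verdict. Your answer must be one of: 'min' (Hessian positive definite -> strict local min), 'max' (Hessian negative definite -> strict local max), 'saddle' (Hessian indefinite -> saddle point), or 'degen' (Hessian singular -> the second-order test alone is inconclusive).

Compute the Hessian H = grad^2 f:
  H = [[9, 3], [3, 1]]
Verify stationarity: grad f(x*) = H x* + g = (0, 0).
Eigenvalues of H: 0, 10.
H has a zero eigenvalue (singular; positive semidefinite but not definite), so H is neither positive definite, negative definite, nor indefinite. The second-order test alone is inconclusive -> degen.
(Indeed, f is constant along the null direction of H through x*, so x* is not a strict local extremum.)

degen


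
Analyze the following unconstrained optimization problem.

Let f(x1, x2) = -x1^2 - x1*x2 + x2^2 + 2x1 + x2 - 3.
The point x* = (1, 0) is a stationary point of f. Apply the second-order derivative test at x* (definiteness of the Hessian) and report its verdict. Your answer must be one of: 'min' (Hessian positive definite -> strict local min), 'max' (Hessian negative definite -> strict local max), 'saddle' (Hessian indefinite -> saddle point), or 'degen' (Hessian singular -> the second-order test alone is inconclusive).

Compute the Hessian H = grad^2 f:
  H = [[-2, -1], [-1, 2]]
Verify stationarity: grad f(x*) = H x* + g = (0, 0).
Eigenvalues of H: -2.2361, 2.2361.
Eigenvalues have mixed signs, so H is indefinite -> x* is a saddle point.

saddle


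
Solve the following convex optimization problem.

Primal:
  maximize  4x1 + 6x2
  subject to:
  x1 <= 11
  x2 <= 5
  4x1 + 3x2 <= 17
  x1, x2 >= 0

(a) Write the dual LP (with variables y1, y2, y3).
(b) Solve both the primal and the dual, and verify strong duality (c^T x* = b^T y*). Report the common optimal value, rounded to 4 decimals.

The standard primal-dual pair for 'max c^T x s.t. A x <= b, x >= 0' is:
  Dual:  min b^T y  s.t.  A^T y >= c,  y >= 0.

So the dual LP is:
  minimize  11y1 + 5y2 + 17y3
  subject to:
    y1 + 4y3 >= 4
    y2 + 3y3 >= 6
    y1, y2, y3 >= 0

Solving the primal: x* = (0.5, 5).
  primal value c^T x* = 32.
Solving the dual: y* = (0, 3, 1).
  dual value b^T y* = 32.
Strong duality: c^T x* = b^T y*. Confirmed.

32


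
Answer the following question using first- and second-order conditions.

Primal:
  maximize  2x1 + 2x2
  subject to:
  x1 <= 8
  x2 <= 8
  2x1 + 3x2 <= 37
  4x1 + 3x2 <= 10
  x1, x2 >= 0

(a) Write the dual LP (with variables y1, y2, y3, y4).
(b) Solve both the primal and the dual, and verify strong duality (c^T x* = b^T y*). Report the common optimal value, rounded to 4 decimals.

The standard primal-dual pair for 'max c^T x s.t. A x <= b, x >= 0' is:
  Dual:  min b^T y  s.t.  A^T y >= c,  y >= 0.

So the dual LP is:
  minimize  8y1 + 8y2 + 37y3 + 10y4
  subject to:
    y1 + 2y3 + 4y4 >= 2
    y2 + 3y3 + 3y4 >= 2
    y1, y2, y3, y4 >= 0

Solving the primal: x* = (0, 3.3333).
  primal value c^T x* = 6.6667.
Solving the dual: y* = (0, 0, 0, 0.6667).
  dual value b^T y* = 6.6667.
Strong duality: c^T x* = b^T y*. Confirmed.

6.6667


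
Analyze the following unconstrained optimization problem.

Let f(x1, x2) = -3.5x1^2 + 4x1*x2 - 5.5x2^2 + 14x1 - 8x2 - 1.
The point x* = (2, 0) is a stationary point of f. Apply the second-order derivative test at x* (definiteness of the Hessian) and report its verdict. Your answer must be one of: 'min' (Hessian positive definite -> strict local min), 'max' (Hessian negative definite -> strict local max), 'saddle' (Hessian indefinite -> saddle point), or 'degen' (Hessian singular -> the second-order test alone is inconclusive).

Compute the Hessian H = grad^2 f:
  H = [[-7, 4], [4, -11]]
Verify stationarity: grad f(x*) = H x* + g = (0, 0).
Eigenvalues of H: -13.4721, -4.5279.
Both eigenvalues < 0, so H is negative definite -> x* is a strict local max.

max


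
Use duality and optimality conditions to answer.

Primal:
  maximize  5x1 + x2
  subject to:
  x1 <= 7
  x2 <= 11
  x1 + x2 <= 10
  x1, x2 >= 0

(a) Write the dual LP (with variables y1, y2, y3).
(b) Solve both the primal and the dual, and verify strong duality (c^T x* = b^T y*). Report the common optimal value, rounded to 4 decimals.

The standard primal-dual pair for 'max c^T x s.t. A x <= b, x >= 0' is:
  Dual:  min b^T y  s.t.  A^T y >= c,  y >= 0.

So the dual LP is:
  minimize  7y1 + 11y2 + 10y3
  subject to:
    y1 + y3 >= 5
    y2 + y3 >= 1
    y1, y2, y3 >= 0

Solving the primal: x* = (7, 3).
  primal value c^T x* = 38.
Solving the dual: y* = (4, 0, 1).
  dual value b^T y* = 38.
Strong duality: c^T x* = b^T y*. Confirmed.

38


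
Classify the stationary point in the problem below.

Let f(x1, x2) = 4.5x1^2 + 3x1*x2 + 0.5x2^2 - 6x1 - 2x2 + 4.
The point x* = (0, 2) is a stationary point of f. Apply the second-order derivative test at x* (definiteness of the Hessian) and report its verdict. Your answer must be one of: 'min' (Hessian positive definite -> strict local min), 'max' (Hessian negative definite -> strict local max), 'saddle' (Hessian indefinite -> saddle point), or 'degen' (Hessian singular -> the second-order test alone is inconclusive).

Compute the Hessian H = grad^2 f:
  H = [[9, 3], [3, 1]]
Verify stationarity: grad f(x*) = H x* + g = (0, 0).
Eigenvalues of H: 0, 10.
H has a zero eigenvalue (singular; positive semidefinite but not definite), so H is neither positive definite, negative definite, nor indefinite. The second-order test alone is inconclusive -> degen.
(Indeed, f is constant along the null direction of H through x*, so x* is not a strict local extremum.)

degen


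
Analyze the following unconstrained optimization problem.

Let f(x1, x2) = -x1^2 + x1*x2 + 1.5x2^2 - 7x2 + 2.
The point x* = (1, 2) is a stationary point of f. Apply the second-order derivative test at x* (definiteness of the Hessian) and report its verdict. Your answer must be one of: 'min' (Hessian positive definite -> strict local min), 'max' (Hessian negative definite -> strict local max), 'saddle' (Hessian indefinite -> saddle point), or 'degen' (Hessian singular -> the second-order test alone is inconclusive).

Compute the Hessian H = grad^2 f:
  H = [[-2, 1], [1, 3]]
Verify stationarity: grad f(x*) = H x* + g = (0, 0).
Eigenvalues of H: -2.1926, 3.1926.
Eigenvalues have mixed signs, so H is indefinite -> x* is a saddle point.

saddle


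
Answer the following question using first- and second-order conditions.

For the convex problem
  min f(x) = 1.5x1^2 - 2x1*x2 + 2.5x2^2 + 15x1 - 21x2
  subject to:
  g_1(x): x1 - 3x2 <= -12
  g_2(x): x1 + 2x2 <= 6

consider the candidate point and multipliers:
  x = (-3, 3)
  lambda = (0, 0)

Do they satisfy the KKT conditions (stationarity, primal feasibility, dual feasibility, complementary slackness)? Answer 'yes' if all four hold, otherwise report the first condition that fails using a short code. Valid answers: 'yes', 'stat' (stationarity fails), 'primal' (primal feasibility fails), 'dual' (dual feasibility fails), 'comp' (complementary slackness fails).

Gradient of f: grad f(x) = Q x + c = (0, 0)
Constraint values g_i(x) = a_i^T x - b_i:
  g_1((-3, 3)) = 0
  g_2((-3, 3)) = -3
Stationarity residual: grad f(x) + sum_i lambda_i a_i = (0, 0)
  -> stationarity OK
Primal feasibility (all g_i <= 0): OK
Dual feasibility (all lambda_i >= 0): OK
Complementary slackness (lambda_i * g_i(x) = 0 for all i): OK

Verdict: yes, KKT holds.

yes


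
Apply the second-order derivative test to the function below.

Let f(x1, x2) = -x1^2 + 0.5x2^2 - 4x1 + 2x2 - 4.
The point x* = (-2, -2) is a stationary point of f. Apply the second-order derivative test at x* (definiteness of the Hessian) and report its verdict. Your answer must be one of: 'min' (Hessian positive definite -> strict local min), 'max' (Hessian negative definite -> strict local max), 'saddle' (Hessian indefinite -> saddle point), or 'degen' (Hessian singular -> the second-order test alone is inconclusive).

Compute the Hessian H = grad^2 f:
  H = [[-2, 0], [0, 1]]
Verify stationarity: grad f(x*) = H x* + g = (0, 0).
Eigenvalues of H: -2, 1.
Eigenvalues have mixed signs, so H is indefinite -> x* is a saddle point.

saddle


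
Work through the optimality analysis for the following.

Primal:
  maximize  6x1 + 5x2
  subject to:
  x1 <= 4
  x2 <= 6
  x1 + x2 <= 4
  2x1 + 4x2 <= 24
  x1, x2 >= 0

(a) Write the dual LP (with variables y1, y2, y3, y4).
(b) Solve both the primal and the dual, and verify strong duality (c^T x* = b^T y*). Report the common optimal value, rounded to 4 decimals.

The standard primal-dual pair for 'max c^T x s.t. A x <= b, x >= 0' is:
  Dual:  min b^T y  s.t.  A^T y >= c,  y >= 0.

So the dual LP is:
  minimize  4y1 + 6y2 + 4y3 + 24y4
  subject to:
    y1 + y3 + 2y4 >= 6
    y2 + y3 + 4y4 >= 5
    y1, y2, y3, y4 >= 0

Solving the primal: x* = (4, 0).
  primal value c^T x* = 24.
Solving the dual: y* = (1, 0, 5, 0).
  dual value b^T y* = 24.
Strong duality: c^T x* = b^T y*. Confirmed.

24


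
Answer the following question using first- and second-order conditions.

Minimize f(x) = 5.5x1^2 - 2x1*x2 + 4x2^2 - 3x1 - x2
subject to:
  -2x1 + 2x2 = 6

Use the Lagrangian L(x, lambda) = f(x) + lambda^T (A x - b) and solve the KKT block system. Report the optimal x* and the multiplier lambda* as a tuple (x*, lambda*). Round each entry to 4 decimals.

Form the Lagrangian:
  L(x, lambda) = (1/2) x^T Q x + c^T x + lambda^T (A x - b)
Stationarity (grad_x L = 0): Q x + c + A^T lambda = 0.
Primal feasibility: A x = b.

This gives the KKT block system:
  [ Q   A^T ] [ x     ]   [-c ]
  [ A    0  ] [ lambda ] = [ b ]

Solving the linear system:
  x*      = (-0.9333, 2.0667)
  lambda* = (-8.7)
  f(x*)   = 26.4667

x* = (-0.9333, 2.0667), lambda* = (-8.7)


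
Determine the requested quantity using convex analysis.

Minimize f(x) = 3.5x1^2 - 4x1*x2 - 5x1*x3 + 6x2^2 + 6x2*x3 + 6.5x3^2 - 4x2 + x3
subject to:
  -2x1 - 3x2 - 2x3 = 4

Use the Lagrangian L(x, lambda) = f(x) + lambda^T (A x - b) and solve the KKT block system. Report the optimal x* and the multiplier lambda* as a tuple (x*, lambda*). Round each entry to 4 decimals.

Form the Lagrangian:
  L(x, lambda) = (1/2) x^T Q x + c^T x + lambda^T (A x - b)
Stationarity (grad_x L = 0): Q x + c + A^T lambda = 0.
Primal feasibility: A x = b.

This gives the KKT block system:
  [ Q   A^T ] [ x     ]   [-c ]
  [ A    0  ] [ lambda ] = [ b ]

Solving the linear system:
  x*      = (-1.0973, -0.1224, -0.7191)
  lambda* = (-1.798)
  f(x*)   = 3.4813

x* = (-1.0973, -0.1224, -0.7191), lambda* = (-1.798)


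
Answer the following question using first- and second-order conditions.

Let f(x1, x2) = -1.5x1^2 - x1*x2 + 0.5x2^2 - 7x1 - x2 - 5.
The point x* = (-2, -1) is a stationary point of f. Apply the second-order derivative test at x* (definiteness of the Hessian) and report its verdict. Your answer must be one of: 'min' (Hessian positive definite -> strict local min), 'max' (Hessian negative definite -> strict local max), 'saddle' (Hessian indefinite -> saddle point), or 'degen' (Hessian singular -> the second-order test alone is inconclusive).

Compute the Hessian H = grad^2 f:
  H = [[-3, -1], [-1, 1]]
Verify stationarity: grad f(x*) = H x* + g = (0, 0).
Eigenvalues of H: -3.2361, 1.2361.
Eigenvalues have mixed signs, so H is indefinite -> x* is a saddle point.

saddle
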